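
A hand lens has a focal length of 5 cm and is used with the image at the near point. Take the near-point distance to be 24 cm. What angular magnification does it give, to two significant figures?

5.8

M = 1 + D/f = 1 + 24/5 = 5.800.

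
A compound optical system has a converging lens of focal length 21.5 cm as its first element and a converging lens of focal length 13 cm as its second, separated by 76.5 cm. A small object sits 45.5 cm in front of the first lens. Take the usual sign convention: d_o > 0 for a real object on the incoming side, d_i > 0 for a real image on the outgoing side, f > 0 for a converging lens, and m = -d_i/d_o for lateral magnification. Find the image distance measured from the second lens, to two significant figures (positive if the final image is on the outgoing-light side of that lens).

First lens: d_i1 = 1/(1/21.5 - 1/45.5) = 40.760 cm.
Object distance for lens 2: d_o2 = 76.5 - 40.760 = 35.740 cm.
Second lens: d_i2 = 1/(1/13 - 1/(35.740)) = 20.432 cm.

20 cm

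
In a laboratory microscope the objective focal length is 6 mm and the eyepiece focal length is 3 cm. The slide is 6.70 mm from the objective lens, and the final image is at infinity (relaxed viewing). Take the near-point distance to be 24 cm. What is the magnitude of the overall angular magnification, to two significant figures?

69

Convert to cm: f_obj = 6 mm = 0.6 cm; d_o = 6.70 mm = 0.67 cm.
Objective: 1/d_i = 1/f_obj - 1/d_o = 1/0.6 - 1/0.67 = 0.17413 cm^-1, so d_i = 5.743 cm.
m_obj = -d_i/d_o = -5.743/0.67 = -8.571.
Eyepiece angular magnification (image at infinity): M_eye = D/f_e = 24/3 = 8.000.
Overall M = m_obj x M_eye = (-8.571)(8.000) = -68.57.
|M| = 68.57.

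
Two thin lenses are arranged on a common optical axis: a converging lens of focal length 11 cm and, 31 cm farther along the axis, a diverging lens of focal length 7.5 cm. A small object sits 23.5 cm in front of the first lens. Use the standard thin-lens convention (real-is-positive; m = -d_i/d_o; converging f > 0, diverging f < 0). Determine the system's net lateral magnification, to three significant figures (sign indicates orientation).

-0.370

Lens 1: 1/d_i1 = 1/f_1 - 1/d_o1 = 1/11 - 1/23.5 = 0.04836 cm^-1, so d_i1 = 20.680 cm.
m_1 = -(20.680)/23.5 = -0.8800.
That image sits 10.320 cm in front of the second lens, so d_o2 = 10.320 cm.
Lens 2: 1/d_i2 = 1/f_2 - 1/d_o2 = 1/(-7.5) - 1/(10.320) = -0.23023 cm^-1, so d_i2 = -4.343 cm.
m_2 = -(-4.343)/(10.320) = 0.4209.
Total m = m_1 x m_2 = (-0.8800)(0.4209) = -0.3704.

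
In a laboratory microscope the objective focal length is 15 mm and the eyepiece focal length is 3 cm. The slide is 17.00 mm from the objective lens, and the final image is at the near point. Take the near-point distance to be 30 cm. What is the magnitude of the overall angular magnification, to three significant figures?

Convert to cm: f_obj = 15 mm = 1.5 cm; d_o = 17.00 mm = 1.70 cm.
Objective: 1/d_i = 1/f_obj - 1/d_o = 1/1.5 - 1/1.70 = 0.07843 cm^-1, so d_i = 12.750 cm.
m_obj = -d_i/d_o = -12.750/1.70 = -7.500.
Eyepiece angular magnification (image at near point): M_eye = 1 + D/f_e = 1 + 30/3 = 11.000.
Overall M = m_obj x M_eye = (-7.500)(11.000) = -82.50.
|M| = 82.50.

82.5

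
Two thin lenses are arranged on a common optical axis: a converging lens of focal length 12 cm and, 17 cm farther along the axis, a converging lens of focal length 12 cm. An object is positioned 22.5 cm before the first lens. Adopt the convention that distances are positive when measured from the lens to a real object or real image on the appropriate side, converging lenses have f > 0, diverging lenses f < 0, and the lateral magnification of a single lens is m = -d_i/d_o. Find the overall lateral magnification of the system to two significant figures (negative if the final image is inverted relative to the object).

Lens 1: 1/d_i1 = 1/f_1 - 1/d_o1 = 1/12 - 1/22.5 = 0.03889 cm^-1, so d_i1 = 25.714 cm.
m_1 = -(25.714)/22.5 = -1.1429.
This image would form 25.714 cm past lens 1, i.e. 8.714 cm beyond lens 2, so it is a virtual object for lens 2: d_o2 = 17 - 25.714 = -8.714 cm.
Lens 2: 1/d_i2 = 1/f_2 - 1/d_o2 = 1/12 - 1/(-8.714) = 0.19809 cm^-1, so d_i2 = 5.048 cm.
m_2 = -(5.048)/(-8.714) = 0.5793.
The system's lateral magnification is m_1 m_2 = (-1.1429)(0.5793) = -0.6621.

-0.66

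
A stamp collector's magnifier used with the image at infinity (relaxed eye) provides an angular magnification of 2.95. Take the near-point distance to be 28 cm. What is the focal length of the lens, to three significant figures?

For the image at infinity, M = D/f.
f = D/M = 28/2.95 = 9.492 cm.

9.49 cm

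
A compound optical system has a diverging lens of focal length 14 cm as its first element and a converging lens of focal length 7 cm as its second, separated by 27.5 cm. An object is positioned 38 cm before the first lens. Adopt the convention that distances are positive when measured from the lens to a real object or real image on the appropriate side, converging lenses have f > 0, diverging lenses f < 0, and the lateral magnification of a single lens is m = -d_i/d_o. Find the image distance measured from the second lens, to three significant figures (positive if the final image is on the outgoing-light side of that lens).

8.59 cm

Applying the thin-lens equation to the first lens, 1/(-14) = 1/38 + 1/d_i1, which gives d_i1 = -10.231 cm.
The intermediate image is virtual, 10.231 cm to the left of lens 1, so d_o2 = L - d_i1 = 27.5 - (-10.231) = 37.731 cm.
Applying the thin-lens equation again with f_2 = 7 cm and d_o2 = 37.731 cm gives d_i2 = 8.594 cm.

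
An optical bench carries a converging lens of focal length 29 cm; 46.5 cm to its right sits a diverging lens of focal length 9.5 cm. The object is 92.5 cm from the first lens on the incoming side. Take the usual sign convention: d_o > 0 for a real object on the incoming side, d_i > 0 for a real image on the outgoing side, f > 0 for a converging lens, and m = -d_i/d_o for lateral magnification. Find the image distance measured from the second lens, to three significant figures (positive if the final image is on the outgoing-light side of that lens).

Applying the thin-lens equation to the first lens, 1/29 = 1/92.5 + 1/d_i1, which gives d_i1 = 42.244 cm.
The intermediate image is 42.244 cm to the right of lens 1, so d_o2 = L - d_i1 = 46.5 - 42.244 = 4.256 cm.
Applying the thin-lens equation again with f_2 = -9.5 cm and d_o2 = 4.256 cm gives d_i2 = -2.939 cm.

-2.94 cm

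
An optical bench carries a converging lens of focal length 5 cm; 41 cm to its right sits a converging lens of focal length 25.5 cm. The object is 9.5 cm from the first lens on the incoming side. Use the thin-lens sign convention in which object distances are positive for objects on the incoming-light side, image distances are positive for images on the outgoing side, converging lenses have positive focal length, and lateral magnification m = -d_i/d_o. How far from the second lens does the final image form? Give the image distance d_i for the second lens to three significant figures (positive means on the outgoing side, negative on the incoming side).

157 cm

Applying the thin-lens equation to the first lens, 1/5 = 1/9.5 + 1/d_i1, which gives d_i1 = 10.556 cm.
That image sits 30.444 cm in front of the second lens, so d_o2 = 30.444 cm.
Applying the thin-lens equation again with f_2 = 25.5 cm and d_o2 = 30.444 cm gives d_i2 = 157.011 cm.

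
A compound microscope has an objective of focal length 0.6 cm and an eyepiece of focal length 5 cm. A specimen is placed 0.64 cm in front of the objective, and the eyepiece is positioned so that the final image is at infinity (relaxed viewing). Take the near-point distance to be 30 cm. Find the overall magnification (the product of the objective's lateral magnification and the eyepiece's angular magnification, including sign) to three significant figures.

-90.0

Objective: 1/d_i = 1/f_obj - 1/d_o = 1/0.6 - 1/0.64 = 0.10417 cm^-1, so d_i = 9.600 cm.
m_obj = -d_i/d_o = -9.600/0.64 = -15.000.
Eyepiece angular magnification (image at infinity): M_eye = D/f_e = 30/5 = 6.000.
Overall M = m_obj x M_eye = (-15.000)(6.000) = -90.00.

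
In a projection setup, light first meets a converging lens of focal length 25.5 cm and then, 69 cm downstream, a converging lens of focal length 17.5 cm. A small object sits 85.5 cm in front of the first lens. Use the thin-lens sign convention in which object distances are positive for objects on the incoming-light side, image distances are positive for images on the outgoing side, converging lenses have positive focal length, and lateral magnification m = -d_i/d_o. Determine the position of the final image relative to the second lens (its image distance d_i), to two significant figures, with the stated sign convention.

Lens 1: 1/d_i1 = 1/f_1 - 1/d_o1 = 1/25.5 - 1/85.5 = 0.02752 cm^-1, so d_i1 = 36.337 cm.
The intermediate image is 36.337 cm to the right of lens 1, so d_o2 = L - d_i1 = 69 - 36.337 = 32.663 cm.
Lens 2: 1/d_i2 = 1/f_2 - 1/d_o2 = 1/17.5 - 1/(32.663) = 0.02653 cm^-1, so d_i2 = 37.698 cm.

38 cm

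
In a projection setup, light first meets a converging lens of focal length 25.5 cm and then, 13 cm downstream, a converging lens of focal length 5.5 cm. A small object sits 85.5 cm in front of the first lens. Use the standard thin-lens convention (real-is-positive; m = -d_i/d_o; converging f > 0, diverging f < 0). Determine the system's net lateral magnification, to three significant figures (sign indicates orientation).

-0.0811

Applying the thin-lens equation to the first lens, 1/25.5 = 1/85.5 + 1/d_i1, which gives d_i1 = 36.337 cm.
Its lateral magnification is m_1 = -d_i1/d_o1 = -(36.337)/85.5 = -0.4250.
This image would form 36.337 cm past lens 1, i.e. 23.337 cm beyond lens 2, so it is a virtual object for lens 2: d_o2 = 13 - 36.337 = -23.337 cm.
Applying the thin-lens equation again with f_2 = 5.5 cm and d_o2 = -23.337 cm gives d_i2 = 4.451 cm.
m_2 = -(4.451)/(-23.337) = 0.1907.
Total m = m_1 x m_2 = (-0.4250)(0.1907) = -0.0811.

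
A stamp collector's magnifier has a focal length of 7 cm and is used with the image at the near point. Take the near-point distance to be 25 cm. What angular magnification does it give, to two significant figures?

4.6

M = 1 + D/f = 1 + 25/7 = 4.571.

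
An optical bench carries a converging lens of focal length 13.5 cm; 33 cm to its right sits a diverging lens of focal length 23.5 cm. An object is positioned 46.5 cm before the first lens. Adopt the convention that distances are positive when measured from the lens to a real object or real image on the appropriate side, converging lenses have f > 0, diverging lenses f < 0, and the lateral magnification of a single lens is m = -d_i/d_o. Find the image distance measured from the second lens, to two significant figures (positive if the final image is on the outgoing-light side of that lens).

First lens: d_i1 = 1/(1/13.5 - 1/46.5) = 19.023 cm.
The intermediate image is 19.023 cm to the right of lens 1, so d_o2 = L - d_i1 = 33 - 19.023 = 13.977 cm.
Second lens: d_i2 = 1/(1/(-23.5) - 1/(13.977)) = -8.764 cm.

-8.8 cm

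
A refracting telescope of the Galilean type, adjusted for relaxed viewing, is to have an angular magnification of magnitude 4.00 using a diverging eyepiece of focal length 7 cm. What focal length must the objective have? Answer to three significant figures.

28.0 cm

|M| = f_obj/|f_eye|, so f_obj = |M| x |f_eye| = 4.0 x 7 = 28.000 cm.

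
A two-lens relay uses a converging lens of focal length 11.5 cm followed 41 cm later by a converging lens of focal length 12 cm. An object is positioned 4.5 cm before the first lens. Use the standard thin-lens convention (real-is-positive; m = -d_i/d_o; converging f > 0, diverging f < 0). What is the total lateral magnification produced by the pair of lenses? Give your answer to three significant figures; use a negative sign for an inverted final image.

-0.542

First lens: d_i1 = 1/(1/11.5 - 1/4.5) = -7.393 cm.
m_1 = -(-7.393)/4.5 = 1.6429.
With d_i1 < 0 the first image is virtual and lies on the object side; the object distance for lens 2 is d_o2 = 41 - (-7.393) = 48.393 cm.
Second lens: d_i2 = 1/(1/12 - 1/(48.393)) = 15.957 cm.
m_2 = -(15.957)/(48.393) = -0.3297.
The system's lateral magnification is m_1 m_2 = (1.6429)(-0.3297) = -0.5417.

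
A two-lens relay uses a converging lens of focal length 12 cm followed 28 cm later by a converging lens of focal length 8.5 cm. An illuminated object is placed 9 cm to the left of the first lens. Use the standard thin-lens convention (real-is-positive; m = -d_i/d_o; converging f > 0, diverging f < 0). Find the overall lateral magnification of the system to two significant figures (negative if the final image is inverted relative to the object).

Applying the thin-lens equation to the first lens, 1/12 = 1/9 + 1/d_i1, which gives d_i1 = -36.000 cm.
Its lateral magnification is m_1 = -d_i1/d_o1 = -(-36.000)/9 = 4.0000.
The intermediate image is virtual, 36.000 cm to the left of lens 1, so d_o2 = L - d_i1 = 28 - (-36.000) = 64.000 cm.
Applying the thin-lens equation again with f_2 = 8.5 cm and d_o2 = 64.000 cm gives d_i2 = 9.802 cm.
m_2 = -(9.802)/(64.000) = -0.1532.
Total m = m_1 x m_2 = (4.0000)(-0.1532) = -0.6126.

-0.61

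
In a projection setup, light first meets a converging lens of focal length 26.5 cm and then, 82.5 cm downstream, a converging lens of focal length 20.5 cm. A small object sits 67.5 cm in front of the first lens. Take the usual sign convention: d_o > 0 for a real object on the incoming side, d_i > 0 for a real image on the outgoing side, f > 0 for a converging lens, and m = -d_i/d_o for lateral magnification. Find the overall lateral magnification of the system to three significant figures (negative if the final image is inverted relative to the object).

0.721

Lens 1: 1/d_i1 = 1/f_1 - 1/d_o1 = 1/26.5 - 1/67.5 = 0.02292 cm^-1, so d_i1 = 43.628 cm.
m_1 = -(43.628)/67.5 = -0.6463.
That image sits 38.872 cm in front of the second lens, so d_o2 = 38.872 cm.
Lens 2: 1/d_i2 = 1/f_2 - 1/d_o2 = 1/20.5 - 1/(38.872) = 0.02305 cm^-1, so d_i2 = 43.375 cm.
m_2 = -(43.375)/(38.872) = -1.1158.
Total m = m_1 x m_2 = (-0.6463)(-1.1158) = 0.7212.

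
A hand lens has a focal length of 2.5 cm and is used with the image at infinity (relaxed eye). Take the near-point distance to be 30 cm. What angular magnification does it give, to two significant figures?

12

M = D/f = 30/2.5 = 12.000.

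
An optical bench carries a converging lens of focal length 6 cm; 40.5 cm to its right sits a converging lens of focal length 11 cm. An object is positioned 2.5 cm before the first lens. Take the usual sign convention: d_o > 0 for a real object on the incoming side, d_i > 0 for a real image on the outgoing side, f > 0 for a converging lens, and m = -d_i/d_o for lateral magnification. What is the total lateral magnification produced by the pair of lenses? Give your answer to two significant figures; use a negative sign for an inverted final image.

First lens: d_i1 = 1/(1/6 - 1/2.5) = -4.286 cm.
m_1 = -(-4.286)/2.5 = 1.7143.
With d_i1 < 0 the first image is virtual and lies on the object side; the object distance for lens 2 is d_o2 = 40.5 - (-4.286) = 44.786 cm.
Second lens: d_i2 = 1/(1/11 - 1/(44.786)) = 14.581 cm.
m_2 = -(14.581)/(44.786) = -0.3256.
The system's lateral magnification is m_1 m_2 = (1.7143)(-0.3256) = -0.5581.

-0.56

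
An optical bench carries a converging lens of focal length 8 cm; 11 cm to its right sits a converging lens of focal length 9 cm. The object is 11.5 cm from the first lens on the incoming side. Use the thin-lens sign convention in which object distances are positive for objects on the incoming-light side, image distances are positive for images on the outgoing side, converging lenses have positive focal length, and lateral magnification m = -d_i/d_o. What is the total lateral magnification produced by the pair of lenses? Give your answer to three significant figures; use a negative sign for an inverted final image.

-0.847

First lens: d_i1 = 1/(1/8 - 1/11.5) = 26.286 cm.
m_1 = -(26.286)/11.5 = -2.2857.
Since 26.286 cm > 11 cm, the first image lies past the second lens and serves as a virtual object: d_o2 = L - d_i1 = -15.286 cm.
Second lens: d_i2 = 1/(1/9 - 1/(-15.286)) = 5.665 cm.
m_2 = -(5.665)/(-15.286) = 0.3706.
The system's lateral magnification is m_1 m_2 = (-2.2857)(0.3706) = -0.8471.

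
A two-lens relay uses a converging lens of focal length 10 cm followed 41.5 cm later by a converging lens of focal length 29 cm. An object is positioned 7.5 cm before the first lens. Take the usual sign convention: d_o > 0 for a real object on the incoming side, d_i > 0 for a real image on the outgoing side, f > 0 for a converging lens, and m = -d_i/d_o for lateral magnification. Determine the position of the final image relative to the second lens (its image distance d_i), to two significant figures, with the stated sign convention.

49 cm

First lens: d_i1 = 1/(1/10 - 1/7.5) = -30.000 cm.
With d_i1 < 0 the first image is virtual and lies on the object side; the object distance for lens 2 is d_o2 = 41.5 - (-30.000) = 71.500 cm.
Second lens: d_i2 = 1/(1/29 - 1/(71.500)) = 48.788 cm.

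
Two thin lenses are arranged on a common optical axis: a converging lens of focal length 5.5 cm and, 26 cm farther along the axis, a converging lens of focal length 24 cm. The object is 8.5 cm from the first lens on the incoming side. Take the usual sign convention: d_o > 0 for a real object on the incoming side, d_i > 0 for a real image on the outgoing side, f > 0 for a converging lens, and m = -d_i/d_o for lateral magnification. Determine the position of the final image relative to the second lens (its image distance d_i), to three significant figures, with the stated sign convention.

-18.4 cm

Applying the thin-lens equation to the first lens, 1/5.5 = 1/8.5 + 1/d_i1, which gives d_i1 = 15.583 cm.
Object distance for lens 2: d_o2 = 26 - 15.583 = 10.417 cm.
Applying the thin-lens equation again with f_2 = 24 cm and d_o2 = 10.417 cm gives d_i2 = -18.405 cm.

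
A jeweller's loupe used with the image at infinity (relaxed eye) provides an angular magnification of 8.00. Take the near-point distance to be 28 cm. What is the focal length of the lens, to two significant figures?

3.5 cm

For the image at infinity, M = D/f.
f = D/M = 28/8.0 = 3.500 cm.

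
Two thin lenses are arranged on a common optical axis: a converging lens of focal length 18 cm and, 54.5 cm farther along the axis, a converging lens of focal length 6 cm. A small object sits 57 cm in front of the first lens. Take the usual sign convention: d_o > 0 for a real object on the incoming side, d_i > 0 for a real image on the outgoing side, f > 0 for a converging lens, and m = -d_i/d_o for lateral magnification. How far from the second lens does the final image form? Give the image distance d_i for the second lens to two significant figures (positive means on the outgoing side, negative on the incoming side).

7.6 cm

First lens: d_i1 = 1/(1/18 - 1/57) = 26.308 cm.
That image sits 28.192 cm in front of the second lens, so d_o2 = 28.192 cm.
Second lens: d_i2 = 1/(1/6 - 1/(28.192)) = 7.622 cm.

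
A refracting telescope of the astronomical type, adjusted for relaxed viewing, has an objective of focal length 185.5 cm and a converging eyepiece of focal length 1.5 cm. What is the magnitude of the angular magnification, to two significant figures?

120

|M| = f_obj/|f_eye| = 185.5/1.5 = 123.667.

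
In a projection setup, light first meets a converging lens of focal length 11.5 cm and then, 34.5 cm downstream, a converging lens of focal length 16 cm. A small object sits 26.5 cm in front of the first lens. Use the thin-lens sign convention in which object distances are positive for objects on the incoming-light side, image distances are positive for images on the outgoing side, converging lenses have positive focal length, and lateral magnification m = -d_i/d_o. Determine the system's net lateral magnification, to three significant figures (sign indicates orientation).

First lens: d_i1 = 1/(1/11.5 - 1/26.5) = 20.317 cm.
m_1 = -(20.317)/26.5 = -0.7667.
The intermediate image is 20.317 cm to the right of lens 1, so d_o2 = L - d_i1 = 34.5 - 20.317 = 14.183 cm.
Second lens: d_i2 = 1/(1/16 - 1/(14.183)) = -124.917 cm.
m_2 = -(-124.917)/(14.183) = 8.8073.
Total m = m_1 x m_2 = (-0.7667)(8.8073) = -6.7523.

-6.75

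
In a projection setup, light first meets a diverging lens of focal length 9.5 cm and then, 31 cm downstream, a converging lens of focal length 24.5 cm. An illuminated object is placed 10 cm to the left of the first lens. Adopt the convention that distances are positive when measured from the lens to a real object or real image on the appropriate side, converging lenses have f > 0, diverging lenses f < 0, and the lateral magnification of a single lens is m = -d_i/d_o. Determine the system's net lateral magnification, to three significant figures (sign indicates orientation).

Applying the thin-lens equation to the first lens, 1/(-9.5) = 1/10 + 1/d_i1, which gives d_i1 = -4.872 cm.
Its lateral magnification is m_1 = -d_i1/d_o1 = -(-4.872)/10 = 0.4872.
The intermediate image is virtual, 4.872 cm to the left of lens 1, so d_o2 = L - d_i1 = 31 - (-4.872) = 35.872 cm.
Applying the thin-lens equation again with f_2 = 24.5 cm and d_o2 = 35.872 cm gives d_i2 = 77.284 cm.
m_2 = -(77.284)/(35.872) = -2.1545.
The system's lateral magnification is m_1 m_2 = (0.4872)(-2.1545) = -1.0496.

-1.05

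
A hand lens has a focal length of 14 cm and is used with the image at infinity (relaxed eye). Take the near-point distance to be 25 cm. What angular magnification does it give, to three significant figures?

M = D/f = 25/14 = 1.786.

1.79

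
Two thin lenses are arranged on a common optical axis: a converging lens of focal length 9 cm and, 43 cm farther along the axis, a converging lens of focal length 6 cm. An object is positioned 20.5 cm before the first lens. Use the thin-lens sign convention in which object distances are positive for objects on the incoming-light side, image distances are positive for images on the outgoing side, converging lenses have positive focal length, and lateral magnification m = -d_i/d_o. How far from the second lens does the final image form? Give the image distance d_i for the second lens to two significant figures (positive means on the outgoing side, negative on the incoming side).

7.7 cm

First lens: d_i1 = 1/(1/9 - 1/20.5) = 16.043 cm.
That image sits 26.957 cm in front of the second lens, so d_o2 = 26.957 cm.
Second lens: d_i2 = 1/(1/6 - 1/(26.957)) = 7.718 cm.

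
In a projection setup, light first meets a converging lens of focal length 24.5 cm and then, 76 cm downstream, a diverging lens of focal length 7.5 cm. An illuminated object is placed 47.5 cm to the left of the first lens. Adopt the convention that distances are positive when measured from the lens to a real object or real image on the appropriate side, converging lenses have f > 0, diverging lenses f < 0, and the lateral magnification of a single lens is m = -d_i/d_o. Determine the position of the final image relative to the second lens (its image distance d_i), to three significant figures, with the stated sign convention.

Applying the thin-lens equation to the first lens, 1/24.5 = 1/47.5 + 1/d_i1, which gives d_i1 = 50.598 cm.
Object distance for lens 2: d_o2 = 76 - 50.598 = 25.402 cm.
Applying the thin-lens equation again with f_2 = -7.5 cm and d_o2 = 25.402 cm gives d_i2 = -5.790 cm.

-5.79 cm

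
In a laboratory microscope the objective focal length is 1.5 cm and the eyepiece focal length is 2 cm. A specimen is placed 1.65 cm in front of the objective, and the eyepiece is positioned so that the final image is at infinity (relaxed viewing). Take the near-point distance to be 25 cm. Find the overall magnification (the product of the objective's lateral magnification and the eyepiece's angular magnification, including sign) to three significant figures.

Objective: 1/d_i = 1/f_obj - 1/d_o = 1/1.5 - 1/1.65 = 0.06061 cm^-1, so d_i = 16.500 cm.
m_obj = -d_i/d_o = -16.500/1.65 = -10.000.
Eyepiece angular magnification (image at infinity): M_eye = D/f_e = 25/2 = 12.500.
Overall M = m_obj x M_eye = (-10.000)(12.500) = -125.00.

-125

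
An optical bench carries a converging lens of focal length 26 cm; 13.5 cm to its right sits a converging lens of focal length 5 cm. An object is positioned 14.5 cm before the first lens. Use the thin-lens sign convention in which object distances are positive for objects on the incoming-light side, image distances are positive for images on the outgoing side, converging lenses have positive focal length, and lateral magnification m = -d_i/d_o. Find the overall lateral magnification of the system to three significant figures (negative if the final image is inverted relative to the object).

Applying the thin-lens equation to the first lens, 1/26 = 1/14.5 + 1/d_i1, which gives d_i1 = -32.783 cm.
Its lateral magnification is m_1 = -d_i1/d_o1 = -(-32.783)/14.5 = 2.2609.
The intermediate image is virtual, 32.783 cm to the left of lens 1, so d_o2 = L - d_i1 = 13.5 - (-32.783) = 46.283 cm.
Applying the thin-lens equation again with f_2 = 5 cm and d_o2 = 46.283 cm gives d_i2 = 5.606 cm.
m_2 = -(5.606)/(46.283) = -0.1211.
The system's lateral magnification is m_1 m_2 = (2.2609)(-0.1211) = -0.2738.

-0.274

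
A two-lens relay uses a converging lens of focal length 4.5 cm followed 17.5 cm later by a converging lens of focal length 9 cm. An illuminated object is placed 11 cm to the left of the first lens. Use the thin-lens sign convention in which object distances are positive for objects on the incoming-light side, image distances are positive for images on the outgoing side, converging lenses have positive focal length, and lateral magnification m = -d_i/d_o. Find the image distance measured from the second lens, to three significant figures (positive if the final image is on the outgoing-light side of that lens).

101 cm

Lens 1: 1/d_i1 = 1/f_1 - 1/d_o1 = 1/4.5 - 1/11 = 0.13131 cm^-1, so d_i1 = 7.615 cm.
Object distance for lens 2: d_o2 = 17.5 - 7.615 = 9.885 cm.
Lens 2: 1/d_i2 = 1/f_2 - 1/d_o2 = 1/9 - 1/(9.885) = 0.00994 cm^-1, so d_i2 = 100.565 cm.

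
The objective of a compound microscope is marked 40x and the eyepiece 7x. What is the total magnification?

The overall magnification of a compound microscope is the product of the objective and eyepiece magnifications:
M = M_obj x M_eye = 40 x 7 = 280.

280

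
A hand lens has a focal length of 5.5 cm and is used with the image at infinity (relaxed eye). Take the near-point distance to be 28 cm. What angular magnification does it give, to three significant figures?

M = D/f = 28/5.5 = 5.091.

5.09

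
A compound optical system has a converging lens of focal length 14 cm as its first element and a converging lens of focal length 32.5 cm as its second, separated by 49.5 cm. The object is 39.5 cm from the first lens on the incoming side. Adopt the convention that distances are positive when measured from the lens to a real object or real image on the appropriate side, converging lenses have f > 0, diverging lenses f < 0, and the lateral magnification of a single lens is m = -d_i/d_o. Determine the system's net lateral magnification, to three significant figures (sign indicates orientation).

-3.81

Applying the thin-lens equation to the first lens, 1/14 = 1/39.5 + 1/d_i1, which gives d_i1 = 21.686 cm.
Its lateral magnification is m_1 = -d_i1/d_o1 = -(21.686)/39.5 = -0.5490.
That image sits 27.814 cm in front of the second lens, so d_o2 = 27.814 cm.
Applying the thin-lens equation again with f_2 = 32.5 cm and d_o2 = 27.814 cm gives d_i2 = -192.892 cm.
m_2 = -(-192.892)/(27.814) = 6.9351.
Overall magnification: m = m_1 m_2 = -3.8075.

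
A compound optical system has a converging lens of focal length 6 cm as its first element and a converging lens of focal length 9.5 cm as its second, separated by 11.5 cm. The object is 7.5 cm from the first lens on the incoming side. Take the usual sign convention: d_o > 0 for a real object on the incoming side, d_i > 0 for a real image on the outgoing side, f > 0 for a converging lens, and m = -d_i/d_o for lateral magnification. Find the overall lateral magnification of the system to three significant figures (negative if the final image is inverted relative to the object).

-1.36

First lens: d_i1 = 1/(1/6 - 1/7.5) = 30.000 cm.
m_1 = -(30.000)/7.5 = -4.0000.
Since 30.000 cm > 11.5 cm, the first image lies past the second lens and serves as a virtual object: d_o2 = L - d_i1 = -18.500 cm.
Second lens: d_i2 = 1/(1/9.5 - 1/(-18.500)) = 6.277 cm.
m_2 = -(6.277)/(-18.500) = 0.3393.
Total m = m_1 x m_2 = (-4.0000)(0.3393) = -1.3571.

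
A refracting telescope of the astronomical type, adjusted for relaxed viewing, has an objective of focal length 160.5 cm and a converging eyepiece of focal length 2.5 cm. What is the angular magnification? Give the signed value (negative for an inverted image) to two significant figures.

-64

M = -f_obj/f_eye = -160.5/(2.5) = -64.200.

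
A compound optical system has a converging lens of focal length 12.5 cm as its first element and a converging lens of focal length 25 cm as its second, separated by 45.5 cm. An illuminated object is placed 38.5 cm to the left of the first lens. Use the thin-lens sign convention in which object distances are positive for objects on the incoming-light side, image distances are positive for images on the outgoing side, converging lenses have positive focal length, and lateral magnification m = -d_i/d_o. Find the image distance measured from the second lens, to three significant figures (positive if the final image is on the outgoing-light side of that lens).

339 cm

First lens: d_i1 = 1/(1/12.5 - 1/38.5) = 18.510 cm.
The intermediate image is 18.510 cm to the right of lens 1, so d_o2 = L - d_i1 = 45.5 - 18.510 = 26.990 cm.
Second lens: d_i2 = 1/(1/25 - 1/(26.990)) = 339.010 cm.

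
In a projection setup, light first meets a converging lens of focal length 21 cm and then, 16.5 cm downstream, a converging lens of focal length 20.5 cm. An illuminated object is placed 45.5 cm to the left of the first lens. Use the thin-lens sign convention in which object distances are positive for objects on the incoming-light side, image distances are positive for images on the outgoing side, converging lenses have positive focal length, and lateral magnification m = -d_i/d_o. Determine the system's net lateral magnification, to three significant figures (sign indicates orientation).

-0.409

Lens 1: 1/d_i1 = 1/f_1 - 1/d_o1 = 1/21 - 1/45.5 = 0.02564 cm^-1, so d_i1 = 39.000 cm.
m_1 = -(39.000)/45.5 = -0.8571.
Since 39.000 cm > 16.5 cm, the first image lies past the second lens and serves as a virtual object: d_o2 = L - d_i1 = -22.500 cm.
Lens 2: 1/d_i2 = 1/f_2 - 1/d_o2 = 1/20.5 - 1/(-22.500) = 0.09322 cm^-1, so d_i2 = 10.727 cm.
m_2 = -(10.727)/(-22.500) = 0.4767.
Overall magnification: m = m_1 m_2 = -0.4086.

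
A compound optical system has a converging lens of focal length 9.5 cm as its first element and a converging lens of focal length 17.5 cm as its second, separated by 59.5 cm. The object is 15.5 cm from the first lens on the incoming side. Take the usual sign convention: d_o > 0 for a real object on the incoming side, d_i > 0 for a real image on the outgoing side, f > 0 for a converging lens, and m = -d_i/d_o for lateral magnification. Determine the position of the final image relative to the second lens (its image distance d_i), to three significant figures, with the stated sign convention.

Lens 1: 1/d_i1 = 1/f_1 - 1/d_o1 = 1/9.5 - 1/15.5 = 0.04075 cm^-1, so d_i1 = 24.542 cm.
The intermediate image is 24.542 cm to the right of lens 1, so d_o2 = L - d_i1 = 59.5 - 24.542 = 34.958 cm.
Lens 2: 1/d_i2 = 1/f_2 - 1/d_o2 = 1/17.5 - 1/(34.958) = 0.02854 cm^-1, so d_i2 = 35.042 cm.

35.0 cm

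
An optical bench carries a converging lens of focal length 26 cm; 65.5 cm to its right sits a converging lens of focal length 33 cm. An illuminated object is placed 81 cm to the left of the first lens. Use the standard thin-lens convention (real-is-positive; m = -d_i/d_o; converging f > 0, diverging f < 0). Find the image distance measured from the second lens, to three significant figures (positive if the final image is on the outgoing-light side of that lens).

-155 cm

First lens: d_i1 = 1/(1/26 - 1/81) = 38.291 cm.
That image sits 27.209 cm in front of the second lens, so d_o2 = 27.209 cm.
Second lens: d_i2 = 1/(1/33 - 1/(27.209)) = -155.053 cm.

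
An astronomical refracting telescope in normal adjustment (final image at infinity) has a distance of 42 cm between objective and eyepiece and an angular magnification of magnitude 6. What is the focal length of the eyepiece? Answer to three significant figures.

6.00 cm

In normal adjustment the tube length equals f_obj + f_eye and |M| = f_obj/f_eye.
So f_obj = 6 f_eye and 6 f_eye + f_eye = 42 cm, giving f_eye = 42/7 = 6.000 cm and f_obj = 36.000 cm.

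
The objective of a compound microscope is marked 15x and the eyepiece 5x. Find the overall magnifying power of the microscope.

75

The overall magnification of a compound microscope is the product of the objective and eyepiece magnifications:
M = M_obj x M_eye = 15 x 5 = 75.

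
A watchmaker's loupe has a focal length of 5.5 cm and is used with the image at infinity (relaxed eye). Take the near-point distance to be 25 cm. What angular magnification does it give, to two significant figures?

4.5

M = D/f = 25/5.5 = 4.545.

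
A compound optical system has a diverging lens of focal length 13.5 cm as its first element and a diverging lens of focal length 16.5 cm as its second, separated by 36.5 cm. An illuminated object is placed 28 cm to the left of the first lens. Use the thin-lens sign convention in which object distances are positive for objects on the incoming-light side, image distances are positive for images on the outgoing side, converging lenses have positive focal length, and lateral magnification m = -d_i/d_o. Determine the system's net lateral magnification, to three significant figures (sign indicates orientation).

Applying the thin-lens equation to the first lens, 1/(-13.5) = 1/28 + 1/d_i1, which gives d_i1 = -9.108 cm.
Its lateral magnification is m_1 = -d_i1/d_o1 = -(-9.108)/28 = 0.3253.
With d_i1 < 0 the first image is virtual and lies on the object side; the object distance for lens 2 is d_o2 = 36.5 - (-9.108) = 45.608 cm.
Applying the thin-lens equation again with f_2 = -16.5 cm and d_o2 = 45.608 cm gives d_i2 = -12.117 cm.
m_2 = -(-12.117)/(45.608) = 0.2657.
Total m = m_1 x m_2 = (0.3253)(0.2657) = 0.0864.

0.0864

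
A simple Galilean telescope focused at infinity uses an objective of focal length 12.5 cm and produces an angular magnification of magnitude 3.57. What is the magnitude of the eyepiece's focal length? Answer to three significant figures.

|M| = f_obj/|f_eye|, so |f_eye| = f_obj/|M| = 12.5/3.57 = 3.501 cm.
(The eyepiece is diverging, so its signed focal length is -3.501 cm.)

3.50 cm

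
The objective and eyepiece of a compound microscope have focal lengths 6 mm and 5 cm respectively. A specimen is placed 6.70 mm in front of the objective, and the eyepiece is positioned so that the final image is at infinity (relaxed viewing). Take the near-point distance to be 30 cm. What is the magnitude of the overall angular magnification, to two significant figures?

51

Convert to cm: f_obj = 6 mm = 0.6 cm; d_o = 6.70 mm = 0.67 cm.
Objective: 1/d_i = 1/f_obj - 1/d_o = 1/0.6 - 1/0.67 = 0.17413 cm^-1, so d_i = 5.743 cm.
m_obj = -d_i/d_o = -5.743/0.67 = -8.571.
Eyepiece angular magnification (image at infinity): M_eye = D/f_e = 30/5 = 6.000.
Overall M = m_obj x M_eye = (-8.571)(6.000) = -51.43.
|M| = 51.43.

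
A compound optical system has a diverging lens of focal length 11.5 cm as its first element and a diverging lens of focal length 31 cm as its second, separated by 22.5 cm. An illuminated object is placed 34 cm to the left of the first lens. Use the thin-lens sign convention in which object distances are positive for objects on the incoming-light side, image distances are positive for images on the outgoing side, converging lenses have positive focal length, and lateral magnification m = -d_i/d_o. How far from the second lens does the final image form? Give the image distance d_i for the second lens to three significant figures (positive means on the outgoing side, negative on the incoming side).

-15.5 cm

Applying the thin-lens equation to the first lens, 1/(-11.5) = 1/34 + 1/d_i1, which gives d_i1 = -8.593 cm.
With d_i1 < 0 the first image is virtual and lies on the object side; the object distance for lens 2 is d_o2 = 22.5 - (-8.593) = 31.093 cm.
Applying the thin-lens equation again with f_2 = -31 cm and d_o2 = 31.093 cm gives d_i2 = -15.523 cm.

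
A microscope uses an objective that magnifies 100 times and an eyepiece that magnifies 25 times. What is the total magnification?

The overall magnification of a compound microscope is the product of the objective and eyepiece magnifications:
M = M_obj x M_eye = 100 x 25 = 2500.

2500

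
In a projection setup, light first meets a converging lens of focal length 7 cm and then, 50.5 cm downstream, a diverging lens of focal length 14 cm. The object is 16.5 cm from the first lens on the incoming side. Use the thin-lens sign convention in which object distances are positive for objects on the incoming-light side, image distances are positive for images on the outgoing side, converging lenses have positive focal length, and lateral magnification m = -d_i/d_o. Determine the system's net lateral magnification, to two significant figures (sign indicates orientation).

First lens: d_i1 = 1/(1/7 - 1/16.5) = 12.158 cm.
m_1 = -(12.158)/16.5 = -0.7368.
Object distance for lens 2: d_o2 = 50.5 - 12.158 = 38.342 cm.
Second lens: d_i2 = 1/(1/(-14) - 1/(38.342)) = -10.255 cm.
m_2 = -(-10.255)/(38.342) = 0.2675.
Overall magnification: m = m_1 m_2 = -0.1971.

-0.20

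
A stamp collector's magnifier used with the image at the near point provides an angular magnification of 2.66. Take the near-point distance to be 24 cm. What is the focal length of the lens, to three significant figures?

14.5 cm

For the image at the near point, M = 1 + D/f.
f = D/(M - 1) = 24/(2.66 - 1) = 14.458 cm.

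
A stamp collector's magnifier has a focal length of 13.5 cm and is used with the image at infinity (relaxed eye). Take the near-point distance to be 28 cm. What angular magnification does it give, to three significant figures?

M = D/f = 28/13.5 = 2.074.

2.07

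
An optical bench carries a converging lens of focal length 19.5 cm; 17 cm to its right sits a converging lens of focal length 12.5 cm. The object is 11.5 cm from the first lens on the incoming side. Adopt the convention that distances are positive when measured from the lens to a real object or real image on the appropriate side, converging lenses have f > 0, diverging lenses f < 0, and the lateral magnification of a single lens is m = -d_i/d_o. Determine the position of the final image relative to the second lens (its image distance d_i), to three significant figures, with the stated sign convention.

First lens: d_i1 = 1/(1/19.5 - 1/11.5) = -28.031 cm.
The intermediate image is virtual, 28.031 cm to the left of lens 1, so d_o2 = L - d_i1 = 17 - (-28.031) = 45.031 cm.
Second lens: d_i2 = 1/(1/12.5 - 1/(45.031)) = 17.303 cm.

17.3 cm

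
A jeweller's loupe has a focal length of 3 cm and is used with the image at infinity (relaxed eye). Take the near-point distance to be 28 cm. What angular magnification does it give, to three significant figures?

9.33

M = D/f = 28/3 = 9.333.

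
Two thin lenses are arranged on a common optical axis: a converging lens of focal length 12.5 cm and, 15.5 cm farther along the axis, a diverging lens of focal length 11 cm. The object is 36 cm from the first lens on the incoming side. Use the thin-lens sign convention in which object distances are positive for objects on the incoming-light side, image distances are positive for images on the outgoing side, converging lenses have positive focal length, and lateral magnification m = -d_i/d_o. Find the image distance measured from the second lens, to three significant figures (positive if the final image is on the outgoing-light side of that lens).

First lens: d_i1 = 1/(1/12.5 - 1/36) = 19.149 cm.
This image would form 19.149 cm past lens 1, i.e. 3.649 cm beyond lens 2, so it is a virtual object for lens 2: d_o2 = 15.5 - 19.149 = -3.649 cm.
Second lens: d_i2 = 1/(1/(-11) - 1/(-3.649)) = 5.460 cm.

5.46 cm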